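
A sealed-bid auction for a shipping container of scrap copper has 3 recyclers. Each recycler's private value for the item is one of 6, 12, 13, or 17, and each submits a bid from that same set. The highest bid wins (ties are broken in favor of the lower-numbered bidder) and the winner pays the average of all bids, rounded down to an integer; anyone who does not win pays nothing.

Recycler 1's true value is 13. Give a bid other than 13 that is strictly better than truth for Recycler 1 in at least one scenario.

6

Suppose Recycler 2 bids 6 and Recycler 3 bids 6.
Bid 13: wins, pays 8, utility 13 - 8 = 5.
Bid 6: wins, pays 6, utility 13 - 6 = 7.
So bidding 6 beats truth here (7 > 5).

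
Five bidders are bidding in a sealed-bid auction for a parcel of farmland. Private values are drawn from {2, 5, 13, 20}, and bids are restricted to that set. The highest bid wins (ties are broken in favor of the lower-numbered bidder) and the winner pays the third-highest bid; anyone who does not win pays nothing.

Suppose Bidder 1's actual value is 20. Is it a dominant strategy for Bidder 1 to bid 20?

Check each profile of the others' bids and compare truth against every alternative bid.
Others bid (2, 2, 2, 20): truth gives 18, best alternative gives 0.
Others bid (2, 2, 20, 2): truth gives 18, best alternative gives 0.
Others bid (2, 20, 2, 2): truth gives 18, best alternative gives 0.
Others bid (20, 2, 2, 2): truth gives 18, best alternative gives 0.
Others bid (2, 2, 5, 20): truth gives 15, best alternative gives 0.
Others bid (2, 2, 20, 5): truth gives 15, best alternative gives 0.
(Remaining 250 profiles checked similarly; truth is weakly best in each.)
In every case the truthful bid is at least as good as any alternative, so it is a dominant strategy.

Yes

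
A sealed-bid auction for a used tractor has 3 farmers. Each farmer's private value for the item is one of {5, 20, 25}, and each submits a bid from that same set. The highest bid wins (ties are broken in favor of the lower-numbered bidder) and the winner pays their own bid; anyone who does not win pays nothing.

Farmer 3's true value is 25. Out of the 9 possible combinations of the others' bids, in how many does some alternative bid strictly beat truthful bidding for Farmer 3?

1

Others bid (5, 5): truth gives 0; bid 20 gives 5 > 0. Violating.
Others bid (5, 20): truth gives 0; no alternative beats it.
Others bid (5, 25): truth gives 0; no alternative beats it.
(Checking all 9 profiles: 1 has a profitable deviation, 8 do not.)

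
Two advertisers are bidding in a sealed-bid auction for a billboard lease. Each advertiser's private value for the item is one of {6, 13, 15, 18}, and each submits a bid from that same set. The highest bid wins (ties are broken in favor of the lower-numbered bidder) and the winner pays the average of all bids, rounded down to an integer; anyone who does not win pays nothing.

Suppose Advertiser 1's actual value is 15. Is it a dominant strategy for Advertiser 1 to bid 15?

Consider the case where Advertiser 2 bids 6.
Truthful bid 15: wins, pays 10, utility 15 - 10 = 5.
Bid 6 instead: wins, pays 6, utility 15 - 6 = 9.
Since 9 > 5, bidding 6 is strictly better here, so truthful bidding is not dominant.

No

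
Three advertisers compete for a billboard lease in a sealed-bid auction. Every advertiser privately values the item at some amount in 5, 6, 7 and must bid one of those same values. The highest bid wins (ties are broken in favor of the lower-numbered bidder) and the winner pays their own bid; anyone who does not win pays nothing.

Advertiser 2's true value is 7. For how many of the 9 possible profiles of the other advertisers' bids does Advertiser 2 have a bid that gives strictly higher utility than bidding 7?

Others bid (5, 5): truth gives 0; bid 6 gives 1 > 0. Violating.
Others bid (5, 6): truth gives 0; bid 6 gives 1 > 0. Violating.
Others bid (5, 7): truth gives 0; no alternative beats it.
Others bid (6, 5): truth gives 0; no alternative beats it.
(Checking all 9 profiles: 2 have a profitable deviation, 7 do not.)

2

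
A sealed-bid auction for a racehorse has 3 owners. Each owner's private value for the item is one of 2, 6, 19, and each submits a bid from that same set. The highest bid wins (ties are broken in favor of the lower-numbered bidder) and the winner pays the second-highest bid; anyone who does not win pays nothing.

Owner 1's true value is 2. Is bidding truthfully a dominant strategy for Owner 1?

Check each profile of the others' bids and compare truth against every alternative bid.
Others bid (2, 6): truth gives 0, best alternative gives -4.
Others bid (6, 2): truth gives 0, best alternative gives -4.
Others bid (6, 6): truth gives 0, best alternative gives -4.
Others bid (2, 2): truth gives 0, best alternative gives 0.
Others bid (2, 19): truth gives 0, best alternative gives 0.
Others bid (6, 19): truth gives 0, best alternative gives 0.
(Remaining 3 profiles checked similarly; truth is weakly best in each.)
In every case the truthful bid is at least as good as any alternative, so it is a dominant strategy.

Yes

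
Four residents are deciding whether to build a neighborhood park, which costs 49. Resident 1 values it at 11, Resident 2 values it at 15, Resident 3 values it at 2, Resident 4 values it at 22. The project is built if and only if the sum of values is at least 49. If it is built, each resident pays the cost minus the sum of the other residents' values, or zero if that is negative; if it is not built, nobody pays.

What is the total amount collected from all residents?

Total value 50 ≥ cost 49, so it is built.
Resident 1: others sum to 39; max(0, 49 - 39) = 10.
Resident 2: others sum to 35; max(0, 49 - 35) = 14.
Resident 3: others sum to 48; max(0, 49 - 48) = 1.
Resident 4: others sum to 28; max(0, 49 - 28) = 21.
Total collected = 10 + 14 + 1 + 21 = 46.

46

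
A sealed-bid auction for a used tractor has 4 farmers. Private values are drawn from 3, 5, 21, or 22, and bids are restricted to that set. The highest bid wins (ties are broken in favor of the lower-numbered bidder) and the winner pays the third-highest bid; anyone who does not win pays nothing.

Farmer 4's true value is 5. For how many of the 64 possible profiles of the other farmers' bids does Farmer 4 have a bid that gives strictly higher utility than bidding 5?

6

Others bid (3, 3, 5): truth gives 0; bid 21 gives 2 > 0. Violating.
Others bid (3, 3, 21): truth gives 0; bid 22 gives 2 > 0. Violating.
Others bid (3, 5, 3): truth gives 0; bid 21 gives 2 > 0. Violating.
Others bid (3, 21, 3): truth gives 0; bid 22 gives 2 > 0. Violating.
Others bid (3, 3, 3): truth gives 2; no alternative beats it.
Others bid (3, 3, 22): truth gives 0; no alternative beats it.
(Checking all 64 profiles: 6 have a profitable deviation, 58 do not.)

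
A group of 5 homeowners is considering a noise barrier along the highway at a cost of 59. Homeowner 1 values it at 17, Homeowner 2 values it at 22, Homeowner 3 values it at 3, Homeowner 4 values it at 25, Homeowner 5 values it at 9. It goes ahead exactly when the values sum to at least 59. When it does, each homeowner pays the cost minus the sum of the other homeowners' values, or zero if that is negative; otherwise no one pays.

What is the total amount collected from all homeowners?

13

Total value 76 ≥ cost 59, so it is built.
Homeowner 1: others sum to 59; max(0, 59 - 59) = 0.
Homeowner 2: others sum to 54; max(0, 59 - 54) = 5.
Homeowner 3: others sum to 73; max(0, 59 - 73) = 0.
Homeowner 4: others sum to 51; max(0, 59 - 51) = 8.
Homeowner 5: others sum to 67; max(0, 59 - 67) = 0.
Total collected = 0 + 5 + 0 + 8 + 0 = 13.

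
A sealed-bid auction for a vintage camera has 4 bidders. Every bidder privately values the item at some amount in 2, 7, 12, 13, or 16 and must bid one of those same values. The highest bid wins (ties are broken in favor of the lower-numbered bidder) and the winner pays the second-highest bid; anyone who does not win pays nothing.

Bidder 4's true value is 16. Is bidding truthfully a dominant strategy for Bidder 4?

Check each profile of the others' bids and compare truth against every alternative bid.
Others bid (2, 2, 13): truth gives 3, best alternative gives 0.
Others bid (2, 7, 13): truth gives 3, best alternative gives 0.
Others bid (2, 12, 13): truth gives 3, best alternative gives 0.
Others bid (2, 13, 2): truth gives 3, best alternative gives 0.
Others bid (2, 13, 7): truth gives 3, best alternative gives 0.
Others bid (2, 13, 12): truth gives 3, best alternative gives 0.
(Remaining 119 profiles checked similarly; truth is weakly best in each.)
In every case the truthful bid is at least as good as any alternative, so it is a dominant strategy.

Yes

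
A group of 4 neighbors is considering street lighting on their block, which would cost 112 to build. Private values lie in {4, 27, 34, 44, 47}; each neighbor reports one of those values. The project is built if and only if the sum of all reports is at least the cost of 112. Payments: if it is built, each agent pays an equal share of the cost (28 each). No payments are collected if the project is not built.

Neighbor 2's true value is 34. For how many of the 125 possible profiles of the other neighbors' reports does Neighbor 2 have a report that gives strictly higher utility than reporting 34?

Others report (4, 27, 34): truth gives 0; report 47 gives 6 > 0. Violating.
Others report (4, 27, 44): truth gives 0; report 44 gives 6 > 0. Violating.
Others report (4, 34, 27): truth gives 0; report 47 gives 6 > 0. Violating.
Others report (4, 34, 34): truth gives 0; report 44 gives 6 > 0. Violating.
Others report (4, 4, 4): truth gives 0; no alternative beats it.
Others report (4, 4, 27): truth gives 0; no alternative beats it.
(Checking all 125 profiles: 15 have a profitable deviation, 110 do not.)

15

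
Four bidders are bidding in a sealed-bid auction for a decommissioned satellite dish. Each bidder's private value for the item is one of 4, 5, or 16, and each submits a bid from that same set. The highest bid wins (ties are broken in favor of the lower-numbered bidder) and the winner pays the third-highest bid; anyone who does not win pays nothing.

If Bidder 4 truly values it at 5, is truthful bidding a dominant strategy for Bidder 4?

No

Consider the case where Bidder 1 bids 4, Bidder 2 bids 4 and Bidder 3 bids 5.
Truthful bid 5: loses, pays 0, utility 0.
Bid 16 instead: wins, pays 4, utility 5 - 4 = 1.
Since 1 > 0, bidding 16 is strictly better here, so truthful bidding is not dominant.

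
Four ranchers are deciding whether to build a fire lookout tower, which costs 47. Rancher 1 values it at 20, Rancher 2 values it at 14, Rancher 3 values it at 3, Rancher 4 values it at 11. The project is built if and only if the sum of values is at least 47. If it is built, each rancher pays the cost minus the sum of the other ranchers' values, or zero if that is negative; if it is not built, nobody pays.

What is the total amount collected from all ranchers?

Total value 48 ≥ cost 47, so it is built.
Rancher 1: others sum to 28; max(0, 47 - 28) = 19.
Rancher 2: others sum to 34; max(0, 47 - 34) = 13.
Rancher 3: others sum to 45; max(0, 47 - 45) = 2.
Rancher 4: others sum to 37; max(0, 47 - 37) = 10.
Total collected = 19 + 13 + 2 + 10 = 44.

44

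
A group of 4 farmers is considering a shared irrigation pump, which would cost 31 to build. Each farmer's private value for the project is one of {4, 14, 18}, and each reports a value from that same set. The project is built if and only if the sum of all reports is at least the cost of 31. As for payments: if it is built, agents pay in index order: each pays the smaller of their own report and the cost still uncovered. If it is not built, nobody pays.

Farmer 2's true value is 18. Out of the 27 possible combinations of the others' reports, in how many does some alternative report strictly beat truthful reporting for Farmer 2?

25

Others report (4, 4, 14): truth gives 0; report 14 gives 4 > 0. Violating.
Others report (4, 4, 18): truth gives 0; report 14 gives 4 > 0. Violating.
Others report (4, 14, 4): truth gives 0; report 14 gives 4 > 0. Violating.
Others report (4, 14, 14): truth gives 0; report 4 gives 14 > 0. Violating.
Others report (4, 4, 4): truth gives 0; no alternative beats it.
Others report (18, 4, 4): truth gives 5; no alternative beats it.
(Checking all 27 profiles: 25 have a profitable deviation, 2 do not.)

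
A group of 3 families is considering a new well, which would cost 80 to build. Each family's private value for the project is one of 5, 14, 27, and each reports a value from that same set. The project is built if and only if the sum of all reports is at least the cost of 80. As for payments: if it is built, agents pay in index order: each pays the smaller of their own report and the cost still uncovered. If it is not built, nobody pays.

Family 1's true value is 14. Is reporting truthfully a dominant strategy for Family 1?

Check each profile of the others' reports and compare truth against every alternative report.
Others report (5, 5): truth gives 0, best alternative gives 0.
Others report (5, 14): truth gives 0, best alternative gives 0.
Others report (5, 27): truth gives 0, best alternative gives 0.
Others report (14, 5): truth gives 0, best alternative gives 0.
Others report (14, 14): truth gives 0, best alternative gives 0.
Others report (14, 27): truth gives 0, best alternative gives 0.
(Remaining 3 profiles checked similarly; truth is weakly best in each.)
In every case the truthful report is at least as good as any alternative, so it is a dominant strategy.

Yes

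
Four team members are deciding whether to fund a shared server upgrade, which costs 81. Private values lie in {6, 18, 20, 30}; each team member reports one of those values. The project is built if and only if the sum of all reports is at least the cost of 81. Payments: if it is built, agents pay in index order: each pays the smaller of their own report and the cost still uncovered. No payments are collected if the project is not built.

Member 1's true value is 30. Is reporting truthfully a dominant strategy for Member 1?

No

Consider the case where Member 2 reports 6, Member 3 reports 30 and Member 4 reports 30.
Truthful report 30: project built, pays 30, utility 30 - 30 = 0.
Report 18 instead: project built, pays 18, utility 30 - 18 = 12.
Since 12 > 0, reporting 18 is strictly better here, so truthful reporting is not dominant.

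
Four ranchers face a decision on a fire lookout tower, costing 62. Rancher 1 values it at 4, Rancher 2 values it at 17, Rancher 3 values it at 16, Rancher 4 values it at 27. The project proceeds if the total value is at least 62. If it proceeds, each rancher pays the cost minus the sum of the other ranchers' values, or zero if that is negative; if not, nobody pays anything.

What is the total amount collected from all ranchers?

56

Total value 64 ≥ cost 62, so it is built.
Rancher 1: others sum to 60; max(0, 62 - 60) = 2.
Rancher 2: others sum to 47; max(0, 62 - 47) = 15.
Rancher 3: others sum to 48; max(0, 62 - 48) = 14.
Rancher 4: others sum to 37; max(0, 62 - 37) = 25.
Total collected = 2 + 15 + 14 + 25 = 56.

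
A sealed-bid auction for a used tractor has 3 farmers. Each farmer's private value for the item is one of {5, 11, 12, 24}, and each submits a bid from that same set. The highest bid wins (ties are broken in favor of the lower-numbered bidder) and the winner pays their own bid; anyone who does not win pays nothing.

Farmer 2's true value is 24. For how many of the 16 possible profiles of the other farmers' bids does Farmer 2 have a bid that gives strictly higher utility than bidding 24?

Others bid (5, 5): truth gives 0; bid 11 gives 13 > 0. Violating.
Others bid (5, 11): truth gives 0; bid 11 gives 13 > 0. Violating.
Others bid (5, 12): truth gives 0; bid 12 gives 12 > 0. Violating.
Others bid (11, 5): truth gives 0; bid 12 gives 12 > 0. Violating.
Others bid (5, 24): truth gives 0; no alternative beats it.
Others bid (11, 24): truth gives 0; no alternative beats it.
(Checking all 16 profiles: 6 have a profitable deviation, 10 do not.)

6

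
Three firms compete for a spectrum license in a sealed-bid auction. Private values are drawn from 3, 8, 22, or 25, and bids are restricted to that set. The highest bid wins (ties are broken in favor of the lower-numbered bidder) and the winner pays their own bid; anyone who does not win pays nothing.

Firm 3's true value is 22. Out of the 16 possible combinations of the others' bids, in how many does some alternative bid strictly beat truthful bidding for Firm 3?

1

Others bid (3, 3): truth gives 0; bid 8 gives 14 > 0. Violating.
Others bid (3, 8): truth gives 0; no alternative beats it.
Others bid (3, 22): truth gives 0; no alternative beats it.
(Checking all 16 profiles: 1 has a profitable deviation, 15 do not.)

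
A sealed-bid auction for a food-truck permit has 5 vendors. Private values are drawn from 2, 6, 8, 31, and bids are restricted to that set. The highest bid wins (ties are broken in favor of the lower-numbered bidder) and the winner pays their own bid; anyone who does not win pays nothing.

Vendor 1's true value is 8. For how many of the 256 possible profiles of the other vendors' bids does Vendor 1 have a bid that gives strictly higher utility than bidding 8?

Others bid (2, 2, 2, 2): truth gives 0; bid 2 gives 6 > 0. Violating.
Others bid (2, 2, 2, 6): truth gives 0; bid 6 gives 2 > 0. Violating.
Others bid (2, 2, 6, 2): truth gives 0; bid 6 gives 2 > 0. Violating.
Others bid (2, 2, 6, 6): truth gives 0; bid 6 gives 2 > 0. Violating.
Others bid (2, 2, 2, 8): truth gives 0; no alternative beats it.
Others bid (2, 2, 2, 31): truth gives 0; no alternative beats it.
(Checking all 256 profiles: 16 have a profitable deviation, 240 do not.)

16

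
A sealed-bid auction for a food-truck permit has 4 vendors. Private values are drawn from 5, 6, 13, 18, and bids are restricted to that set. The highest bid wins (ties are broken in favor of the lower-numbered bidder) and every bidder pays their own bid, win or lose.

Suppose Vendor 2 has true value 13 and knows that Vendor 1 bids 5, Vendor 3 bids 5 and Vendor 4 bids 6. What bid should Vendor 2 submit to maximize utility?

6

Bid 5: loses but pays 5, utility -5.
Bid 6: wins, pays 6, utility 13 - 6 = 7.
Bid 13: wins, pays 13, utility 13 - 13 = 0.
Bid 18: wins, pays 18, utility 13 - 18 = -5.
The best choice is 6 with utility 7.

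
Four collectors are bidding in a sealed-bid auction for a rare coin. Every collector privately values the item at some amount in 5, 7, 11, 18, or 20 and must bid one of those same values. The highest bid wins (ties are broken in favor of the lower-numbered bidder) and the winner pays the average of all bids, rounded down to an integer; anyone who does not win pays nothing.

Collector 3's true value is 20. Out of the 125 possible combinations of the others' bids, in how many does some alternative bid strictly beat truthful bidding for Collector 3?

25

Others bid (5, 5, 5): truth gives 12; bid 7 gives 15 > 12. Violating.
Others bid (5, 5, 7): truth gives 11; bid 7 gives 14 > 11. Violating.
Others bid (5, 5, 11): truth gives 10; bid 11 gives 12 > 10. Violating.
Others bid (5, 5, 18): truth gives 8; bid 18 gives 9 > 8. Violating.
Others bid (5, 5, 20): truth gives 8; no alternative beats it.
Others bid (5, 7, 18): truth gives 8; no alternative beats it.
(Checking all 125 profiles: 25 have a profitable deviation, 100 do not.)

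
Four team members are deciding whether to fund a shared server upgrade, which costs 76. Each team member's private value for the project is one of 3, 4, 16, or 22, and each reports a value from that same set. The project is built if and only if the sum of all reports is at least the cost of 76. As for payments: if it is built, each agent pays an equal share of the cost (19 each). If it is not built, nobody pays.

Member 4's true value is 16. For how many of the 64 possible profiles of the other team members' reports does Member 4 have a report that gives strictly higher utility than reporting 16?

4

Others report (16, 22, 22): truth gives -3; report 3 gives 0 > -3. Violating.
Others report (22, 16, 22): truth gives -3; report 3 gives 0 > -3. Violating.
Others report (22, 22, 16): truth gives -3; report 3 gives 0 > -3. Violating.
Others report (22, 22, 22): truth gives -3; report 3 gives 0 > -3. Violating.
Others report (3, 3, 3): truth gives 0; no alternative beats it.
Others report (3, 3, 4): truth gives 0; no alternative beats it.
(Checking all 64 profiles: 4 have a profitable deviation, 60 do not.)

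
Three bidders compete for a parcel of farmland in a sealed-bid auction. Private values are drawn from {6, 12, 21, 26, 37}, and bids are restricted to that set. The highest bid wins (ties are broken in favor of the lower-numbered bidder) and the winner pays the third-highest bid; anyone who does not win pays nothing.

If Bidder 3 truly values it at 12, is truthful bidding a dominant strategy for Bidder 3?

Consider the case where Bidder 1 bids 6 and Bidder 2 bids 12.
Truthful bid 12: loses, pays 0, utility 0.
Bid 21 instead: wins, pays 6, utility 12 - 6 = 6.
Since 6 > 0, bidding 21 is strictly better here, so truthful bidding is not dominant.

No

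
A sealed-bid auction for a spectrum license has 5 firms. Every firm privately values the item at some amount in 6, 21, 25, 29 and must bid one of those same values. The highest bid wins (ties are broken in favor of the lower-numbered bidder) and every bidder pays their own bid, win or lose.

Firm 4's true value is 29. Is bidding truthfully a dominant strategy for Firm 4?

Consider the case where Firm 1 bids 6, Firm 2 bids 6, Firm 3 bids 6 and Firm 5 bids 6.
Truthful bid 29: wins, pays 29, utility 29 - 29 = 0.
Bid 21 instead: wins, pays 21, utility 29 - 21 = 8.
Since 8 > 0, bidding 21 is strictly better here, so truthful bidding is not dominant.

No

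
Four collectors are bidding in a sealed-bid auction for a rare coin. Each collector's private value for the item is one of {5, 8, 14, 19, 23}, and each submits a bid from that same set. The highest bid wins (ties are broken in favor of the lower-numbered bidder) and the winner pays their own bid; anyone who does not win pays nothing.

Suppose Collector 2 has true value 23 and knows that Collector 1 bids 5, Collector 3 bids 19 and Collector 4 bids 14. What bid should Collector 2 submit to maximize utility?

19

Bid 5: loses, pays 0, utility 0.
Bid 8: loses, pays 0, utility 0.
Bid 14: loses, pays 0, utility 0.
Bid 19: wins, pays 19, utility 23 - 19 = 4.
Bid 23: wins, pays 23, utility 23 - 23 = 0.
The best choice is 19 with utility 4.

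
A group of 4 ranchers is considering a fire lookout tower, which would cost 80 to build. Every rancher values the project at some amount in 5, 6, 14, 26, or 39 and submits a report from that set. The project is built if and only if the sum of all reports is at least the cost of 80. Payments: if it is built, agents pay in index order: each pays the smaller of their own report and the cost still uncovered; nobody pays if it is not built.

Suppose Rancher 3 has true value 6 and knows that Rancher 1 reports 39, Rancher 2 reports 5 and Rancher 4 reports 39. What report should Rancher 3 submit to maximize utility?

Report 5: project built, pays 5, utility 6 - 5 = 1.
Report 6: project built, pays 6, utility 6 - 6 = 0.
Report 14: project built, pays 14, utility 6 - 14 = -8.
Report 26: project built, pays 26, utility 6 - 26 = -20.
Report 39: project built, pays 36, utility 6 - 36 = -30.
The best choice is 5 with utility 1.

5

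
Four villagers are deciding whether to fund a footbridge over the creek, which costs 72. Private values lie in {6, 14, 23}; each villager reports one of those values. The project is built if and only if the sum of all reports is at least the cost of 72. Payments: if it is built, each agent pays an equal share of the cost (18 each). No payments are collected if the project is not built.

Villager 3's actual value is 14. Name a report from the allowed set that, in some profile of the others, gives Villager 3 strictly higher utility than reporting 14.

Suppose Villager 1 reports 14, Villager 2 reports 23 and Villager 4 reports 23.
Report 14: project built, pays 18, utility 14 - 18 = -4.
Report 6: project not built, utility 0.
So reporting 6 beats truth here (0 > -4).

6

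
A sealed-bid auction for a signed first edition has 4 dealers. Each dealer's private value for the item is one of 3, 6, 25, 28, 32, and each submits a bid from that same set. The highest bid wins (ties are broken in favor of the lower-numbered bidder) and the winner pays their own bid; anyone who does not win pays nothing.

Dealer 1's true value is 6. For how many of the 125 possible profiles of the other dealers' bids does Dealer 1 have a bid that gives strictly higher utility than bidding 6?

1

Others bid (3, 3, 3): truth gives 0; bid 3 gives 3 > 0. Violating.
Others bid (3, 3, 6): truth gives 0; no alternative beats it.
Others bid (3, 3, 25): truth gives 0; no alternative beats it.
(Checking all 125 profiles: 1 has a profitable deviation, 124 do not.)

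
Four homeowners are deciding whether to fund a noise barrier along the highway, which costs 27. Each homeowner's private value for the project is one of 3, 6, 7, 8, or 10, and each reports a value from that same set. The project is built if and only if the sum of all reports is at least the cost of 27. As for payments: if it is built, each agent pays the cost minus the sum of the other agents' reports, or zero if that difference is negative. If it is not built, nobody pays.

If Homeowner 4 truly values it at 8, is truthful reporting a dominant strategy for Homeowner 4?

Yes

Check each profile of the others' reports and compare truth against every alternative report.
Others report (7, 10, 10): truth gives 8, best alternative gives 8.
Others report (8, 10, 10): truth gives 8, best alternative gives 8.
Others report (10, 7, 10): truth gives 8, best alternative gives 8.
Others report (10, 8, 10): truth gives 8, best alternative gives 8.
Others report (10, 10, 7): truth gives 8, best alternative gives 8.
Others report (10, 10, 8): truth gives 8, best alternative gives 8.
(Remaining 119 profiles checked similarly; truth is weakly best in each.)
In every case the truthful report is at least as good as any alternative, so it is a dominant strategy.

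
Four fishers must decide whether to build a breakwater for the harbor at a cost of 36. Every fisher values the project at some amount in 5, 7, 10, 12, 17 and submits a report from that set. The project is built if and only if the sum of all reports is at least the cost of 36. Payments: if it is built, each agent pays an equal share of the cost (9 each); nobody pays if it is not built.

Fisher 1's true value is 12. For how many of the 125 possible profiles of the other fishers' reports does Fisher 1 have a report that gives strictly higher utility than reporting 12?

Others report (5, 5, 10): truth gives 0; report 17 gives 3 > 0. Violating.
Others report (5, 5, 12): truth gives 0; report 17 gives 3 > 0. Violating.
Others report (5, 7, 7): truth gives 0; report 17 gives 3 > 0. Violating.
Others report (5, 7, 10): truth gives 0; report 17 gives 3 > 0. Violating.
Others report (5, 5, 5): truth gives 0; no alternative beats it.
Others report (5, 5, 7): truth gives 0; no alternative beats it.
(Checking all 125 profiles: 16 have a profitable deviation, 109 do not.)

16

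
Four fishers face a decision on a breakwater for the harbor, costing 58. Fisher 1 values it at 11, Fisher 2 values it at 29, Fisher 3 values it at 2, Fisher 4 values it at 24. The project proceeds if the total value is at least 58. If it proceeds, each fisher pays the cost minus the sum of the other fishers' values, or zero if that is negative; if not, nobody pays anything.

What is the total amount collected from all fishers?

Total value 66 ≥ cost 58, so it is built.
Fisher 1: others sum to 55; max(0, 58 - 55) = 3.
Fisher 2: others sum to 37; max(0, 58 - 37) = 21.
Fisher 3: others sum to 64; max(0, 58 - 64) = 0.
Fisher 4: others sum to 42; max(0, 58 - 42) = 16.
Total collected = 3 + 21 + 0 + 16 = 40.

40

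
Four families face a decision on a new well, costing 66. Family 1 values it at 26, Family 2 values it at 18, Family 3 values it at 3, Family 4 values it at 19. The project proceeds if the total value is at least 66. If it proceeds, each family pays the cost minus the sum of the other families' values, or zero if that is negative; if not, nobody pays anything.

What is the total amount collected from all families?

66

Total value 66 ≥ cost 66, so it is built.
Family 1: others sum to 40; max(0, 66 - 40) = 26.
Family 2: others sum to 48; max(0, 66 - 48) = 18.
Family 3: others sum to 63; max(0, 66 - 63) = 3.
Family 4: others sum to 47; max(0, 66 - 47) = 19.
Total collected = 26 + 18 + 3 + 19 = 66.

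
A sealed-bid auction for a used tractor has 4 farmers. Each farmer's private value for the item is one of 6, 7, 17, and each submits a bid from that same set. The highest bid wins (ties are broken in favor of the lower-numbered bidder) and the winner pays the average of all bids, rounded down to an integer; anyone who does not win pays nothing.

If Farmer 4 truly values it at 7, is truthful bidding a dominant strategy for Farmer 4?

Yes

Check each profile of the others' bids and compare truth against every alternative bid.
Others bid (6, 6, 6): truth gives 1, best alternative gives 0.
Others bid (6, 6, 7): truth gives 0, best alternative gives 0.
Others bid (6, 6, 17): truth gives 0, best alternative gives 0.
Others bid (6, 7, 6): truth gives 0, best alternative gives 0.
Others bid (6, 7, 7): truth gives 0, best alternative gives 0.
Others bid (6, 7, 17): truth gives 0, best alternative gives 0.
(Remaining 21 profiles checked similarly; truth is weakly best in each.)
In every case the truthful bid is at least as good as any alternative, so it is a dominant strategy.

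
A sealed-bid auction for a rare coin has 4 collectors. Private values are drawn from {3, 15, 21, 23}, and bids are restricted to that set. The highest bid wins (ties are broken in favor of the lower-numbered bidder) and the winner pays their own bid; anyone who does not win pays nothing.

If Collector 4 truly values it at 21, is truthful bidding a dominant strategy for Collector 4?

Consider the case where Collector 1 bids 3, Collector 2 bids 3 and Collector 3 bids 3.
Truthful bid 21: wins, pays 21, utility 21 - 21 = 0.
Bid 15 instead: wins, pays 15, utility 21 - 15 = 6.
Since 6 > 0, bidding 15 is strictly better here, so truthful bidding is not dominant.

No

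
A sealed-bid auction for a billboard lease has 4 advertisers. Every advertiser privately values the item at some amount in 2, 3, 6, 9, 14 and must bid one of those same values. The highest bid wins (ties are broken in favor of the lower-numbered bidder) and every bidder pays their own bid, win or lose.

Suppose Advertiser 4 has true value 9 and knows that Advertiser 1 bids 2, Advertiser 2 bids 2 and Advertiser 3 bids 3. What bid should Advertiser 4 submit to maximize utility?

Bid 2: loses but pays 2, utility -2.
Bid 3: loses but pays 3, utility -3.
Bid 6: wins, pays 6, utility 9 - 6 = 3.
Bid 9: wins, pays 9, utility 9 - 9 = 0.
Bid 14: wins, pays 14, utility 9 - 14 = -5.
The best choice is 6 with utility 3.

6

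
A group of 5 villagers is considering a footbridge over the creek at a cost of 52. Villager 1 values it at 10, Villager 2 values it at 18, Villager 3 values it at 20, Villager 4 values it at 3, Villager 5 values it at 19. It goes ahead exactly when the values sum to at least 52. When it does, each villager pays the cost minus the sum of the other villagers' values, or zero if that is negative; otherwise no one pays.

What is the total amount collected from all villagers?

3

Total value 70 ≥ cost 52, so it is built.
Villager 1: others sum to 60; max(0, 52 - 60) = 0.
Villager 2: others sum to 52; max(0, 52 - 52) = 0.
Villager 3: others sum to 50; max(0, 52 - 50) = 2.
Villager 4: others sum to 67; max(0, 52 - 67) = 0.
Villager 5: others sum to 51; max(0, 52 - 51) = 1.
Total collected = 0 + 0 + 2 + 0 + 1 = 3.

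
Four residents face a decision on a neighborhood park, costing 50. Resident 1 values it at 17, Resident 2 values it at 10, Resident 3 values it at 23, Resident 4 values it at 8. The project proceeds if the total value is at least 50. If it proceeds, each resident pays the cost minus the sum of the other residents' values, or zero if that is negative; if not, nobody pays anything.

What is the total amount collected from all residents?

26

Total value 58 ≥ cost 50, so it is built.
Resident 1: others sum to 41; max(0, 50 - 41) = 9.
Resident 2: others sum to 48; max(0, 50 - 48) = 2.
Resident 3: others sum to 35; max(0, 50 - 35) = 15.
Resident 4: others sum to 50; max(0, 50 - 50) = 0.
Total collected = 9 + 2 + 15 + 0 = 26.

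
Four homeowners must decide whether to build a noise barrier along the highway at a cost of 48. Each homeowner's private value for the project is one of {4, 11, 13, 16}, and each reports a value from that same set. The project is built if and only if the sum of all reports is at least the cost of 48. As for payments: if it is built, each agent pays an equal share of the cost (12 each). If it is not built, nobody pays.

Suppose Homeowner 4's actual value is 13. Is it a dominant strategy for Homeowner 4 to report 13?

No

Consider the case where Homeowner 1 reports 4, Homeowner 2 reports 13 and Homeowner 3 reports 16.
Truthful report 13: project not built, utility 0.
Report 16 instead: project built, pays 12, utility 13 - 12 = 1.
Since 1 > 0, reporting 16 is strictly better here, so truthful reporting is not dominant.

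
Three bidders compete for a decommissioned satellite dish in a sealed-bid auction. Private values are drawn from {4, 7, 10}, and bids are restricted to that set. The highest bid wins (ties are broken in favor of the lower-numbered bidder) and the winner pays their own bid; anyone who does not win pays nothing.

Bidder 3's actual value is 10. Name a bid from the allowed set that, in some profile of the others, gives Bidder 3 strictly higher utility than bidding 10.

Suppose Bidder 1 bids 4 and Bidder 2 bids 4.
Bid 10: wins, pays 10, utility 10 - 10 = 0.
Bid 7: wins, pays 7, utility 10 - 7 = 3.
So bidding 7 beats truth here (3 > 0).

7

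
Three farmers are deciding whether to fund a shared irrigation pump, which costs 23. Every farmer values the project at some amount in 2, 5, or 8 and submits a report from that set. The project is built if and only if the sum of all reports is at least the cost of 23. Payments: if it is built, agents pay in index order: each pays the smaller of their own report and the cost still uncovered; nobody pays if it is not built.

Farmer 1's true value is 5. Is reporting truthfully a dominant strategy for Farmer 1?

Yes

Check each profile of the others' reports and compare truth against every alternative report.
Others report (2, 2): truth gives 0, best alternative gives 0.
Others report (2, 5): truth gives 0, best alternative gives 0.
Others report (2, 8): truth gives 0, best alternative gives 0.
Others report (5, 2): truth gives 0, best alternative gives 0.
Others report (5, 5): truth gives 0, best alternative gives 0.
Others report (5, 8): truth gives 0, best alternative gives 0.
(Remaining 3 profiles checked similarly; truth is weakly best in each.)
In every case the truthful report is at least as good as any alternative, so it is a dominant strategy.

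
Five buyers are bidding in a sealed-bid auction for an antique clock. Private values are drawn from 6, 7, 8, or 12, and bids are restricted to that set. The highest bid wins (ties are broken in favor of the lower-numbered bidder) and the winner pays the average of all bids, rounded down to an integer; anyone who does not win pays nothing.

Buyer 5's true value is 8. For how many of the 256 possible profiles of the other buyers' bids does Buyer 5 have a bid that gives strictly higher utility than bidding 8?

16

Others bid (6, 6, 6, 8): truth gives 0; bid 12 gives 1 > 0. Violating.
Others bid (6, 6, 7, 8): truth gives 0; bid 12 gives 1 > 0. Violating.
Others bid (6, 6, 8, 6): truth gives 0; bid 12 gives 1 > 0. Violating.
Others bid (6, 6, 8, 7): truth gives 0; bid 12 gives 1 > 0. Violating.
Others bid (6, 6, 6, 6): truth gives 2; no alternative beats it.
Others bid (6, 6, 6, 7): truth gives 2; no alternative beats it.
(Checking all 256 profiles: 16 have a profitable deviation, 240 do not.)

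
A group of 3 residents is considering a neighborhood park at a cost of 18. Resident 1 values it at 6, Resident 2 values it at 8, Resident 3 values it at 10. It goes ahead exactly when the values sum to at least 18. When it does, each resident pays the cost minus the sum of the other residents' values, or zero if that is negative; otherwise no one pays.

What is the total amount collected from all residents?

6

Total value 24 ≥ cost 18, so it is built.
Resident 1: others sum to 18; max(0, 18 - 18) = 0.
Resident 2: others sum to 16; max(0, 18 - 16) = 2.
Resident 3: others sum to 14; max(0, 18 - 14) = 4.
Total collected = 0 + 2 + 4 = 6.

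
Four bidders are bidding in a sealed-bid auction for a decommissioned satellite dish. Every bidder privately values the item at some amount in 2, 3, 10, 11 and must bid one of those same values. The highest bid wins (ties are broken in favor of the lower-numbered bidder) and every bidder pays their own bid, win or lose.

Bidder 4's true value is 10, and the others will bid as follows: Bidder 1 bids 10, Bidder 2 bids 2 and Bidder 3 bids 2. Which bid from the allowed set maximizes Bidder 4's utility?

Bid 2: loses but pays 2, utility -2.
Bid 3: loses but pays 3, utility -3.
Bid 10: loses but pays 10, utility -10.
Bid 11: wins, pays 11, utility 10 - 11 = -1.
The best choice is 11 with utility -1.

11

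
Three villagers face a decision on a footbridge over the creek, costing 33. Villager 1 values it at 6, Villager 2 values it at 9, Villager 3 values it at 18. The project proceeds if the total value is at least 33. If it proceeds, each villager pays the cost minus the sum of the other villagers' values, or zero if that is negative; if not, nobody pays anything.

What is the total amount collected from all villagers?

33

Total value 33 ≥ cost 33, so it is built.
Villager 1: others sum to 27; max(0, 33 - 27) = 6.
Villager 2: others sum to 24; max(0, 33 - 24) = 9.
Villager 3: others sum to 15; max(0, 33 - 15) = 18.
Total collected = 6 + 9 + 18 = 33.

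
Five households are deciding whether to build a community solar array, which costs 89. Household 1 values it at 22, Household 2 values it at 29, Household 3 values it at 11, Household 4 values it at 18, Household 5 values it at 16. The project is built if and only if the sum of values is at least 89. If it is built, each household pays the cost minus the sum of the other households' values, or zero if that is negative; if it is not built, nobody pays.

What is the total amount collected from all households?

61

Total value 96 ≥ cost 89, so it is built.
Household 1: others sum to 74; max(0, 89 - 74) = 15.
Household 2: others sum to 67; max(0, 89 - 67) = 22.
Household 3: others sum to 85; max(0, 89 - 85) = 4.
Household 4: others sum to 78; max(0, 89 - 78) = 11.
Household 5: others sum to 80; max(0, 89 - 80) = 9.
Total collected = 15 + 22 + 4 + 11 + 9 = 61.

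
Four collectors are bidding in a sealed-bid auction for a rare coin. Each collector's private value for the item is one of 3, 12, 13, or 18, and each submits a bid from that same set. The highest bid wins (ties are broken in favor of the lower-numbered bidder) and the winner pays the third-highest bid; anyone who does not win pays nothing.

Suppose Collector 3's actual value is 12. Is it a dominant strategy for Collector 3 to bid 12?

No

Consider the case where Collector 1 bids 3, Collector 2 bids 3 and Collector 4 bids 13.
Truthful bid 12: loses, pays 0, utility 0.
Bid 13 instead: wins, pays 3, utility 12 - 3 = 9.
Since 9 > 0, bidding 13 is strictly better here, so truthful bidding is not dominant.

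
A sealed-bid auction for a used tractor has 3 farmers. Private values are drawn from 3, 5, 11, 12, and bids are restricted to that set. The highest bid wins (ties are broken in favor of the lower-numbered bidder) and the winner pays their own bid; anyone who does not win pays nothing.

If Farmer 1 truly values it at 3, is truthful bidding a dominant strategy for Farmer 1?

Check each profile of the others' bids and compare truth against every alternative bid.
Others bid (3, 3): truth gives 0, best alternative gives -2.
Others bid (3, 5): truth gives 0, best alternative gives -2.
Others bid (5, 3): truth gives 0, best alternative gives -2.
Others bid (5, 5): truth gives 0, best alternative gives -2.
Others bid (3, 11): truth gives 0, best alternative gives 0.
Others bid (3, 12): truth gives 0, best alternative gives 0.
(Remaining 10 profiles checked similarly; truth is weakly best in each.)
In every case the truthful bid is at least as good as any alternative, so it is a dominant strategy.

Yes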